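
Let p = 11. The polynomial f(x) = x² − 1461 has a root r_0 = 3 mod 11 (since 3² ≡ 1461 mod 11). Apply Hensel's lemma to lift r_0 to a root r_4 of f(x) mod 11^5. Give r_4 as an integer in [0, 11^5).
r_4 = 44168 (mod 161051)

Hensel's recurrence: r_{i+1} = r_i − f(r_i)·(f′(r_i))^{-1} mod 11^{i+2}, with f′(x) = 2x. Iterate:
  r_0 = 3 (mod 11)
  r_1 = 3 (mod 121)
  r_2 = 245 (mod 1331)
  r_3 = 245 (mod 14641)
  r_4 = 44168 (mod 161051)
Final: r_4 = 44168, and one checks f(r_4) ≡ 0 mod 11^5.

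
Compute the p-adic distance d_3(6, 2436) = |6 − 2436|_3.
d_3(6, 2436) = 1/243

Step 1 — x − y = 6 − 2436 = -2430. Step 2 — v_3(-2430) = 5 (factor: -2430 = −(3^5 · 10); the sign does not affect v_p). Step 3 — |x − y|_3 = 3^{-5} = 1/243.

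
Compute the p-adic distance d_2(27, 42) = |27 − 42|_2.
d_2(27, 42) = 1

Step 1 — x − y = 27 − 42 = -15. Step 2 — v_2(-15) = 0 (factor: -15 = −(2^0 · 15); the sign does not affect v_p). Step 3 — |x − y|_2 = 2^{0} = 1.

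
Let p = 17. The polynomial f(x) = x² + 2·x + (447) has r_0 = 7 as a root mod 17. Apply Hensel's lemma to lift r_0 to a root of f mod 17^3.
r_2 = 3985 (mod 4913)

Hensel: r_{i+1} = r_i − f(r_i)·(f′(r_i))^{-1} mod 17^{i+2}, f′(x) = 2x + 2. Iterate:
  r_0 = 7 (mod 17)
  r_1 = 228 (mod 289)
  r_2 = 3985 (mod 4913)
Final: r = 3985 satisfies f(r) ≡ 0 mod 17^3.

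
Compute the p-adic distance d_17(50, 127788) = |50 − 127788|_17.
d_17(50, 127788) = 1/4913

Step 1 — x − y = 50 − 127788 = -127738. Step 2 — v_17(-127738) = 3 (factor: -127738 = −(17^3 · 26); the sign does not affect v_p). Step 3 — |x − y|_17 = 17^{-3} = 1/4913.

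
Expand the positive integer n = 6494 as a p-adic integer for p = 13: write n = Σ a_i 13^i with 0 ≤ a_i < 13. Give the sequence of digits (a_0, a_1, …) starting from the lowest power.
(a_0, a_1, …) = (7, 5, 12, 2)

Repeated division by 13 gives the digits low-to-high: 6494 = 7 + 5·13^1 + 12·13^2 + 2·13^3. Digit sequence: (7, 5, 12, 2).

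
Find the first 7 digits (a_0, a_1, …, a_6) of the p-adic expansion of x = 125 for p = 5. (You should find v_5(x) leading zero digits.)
(a_0, …, a_6) = (0, 0, 0, 1, 0, 0, 0)

v_5(125) = 3, so a_0 = ... = a_2 = 0. Factor out: x = 5^3 · u with u = 1 a unit in ℤ_5. Expand u iteratively via a_{v+i} = u_i mod 5, u_{i+1} = (u_i − a_{v+i})/5:
  u_0 = 1;  a_3 = 1;  u_1 = (u_0 − 1)/5 = 0
  u_1 = 0;  a_4 = 0;  u_2 = (u_1 − 0)/5 = 0
  u_2 = 0;  a_5 = 0;  u_3 = (u_2 − 0)/5 = 0
  u_3 = 0;  a_6 = 0;  u_4 = (u_3 − 0)/5 = 0
Digits: (0, 0, 0, 1, 0, 0, 0).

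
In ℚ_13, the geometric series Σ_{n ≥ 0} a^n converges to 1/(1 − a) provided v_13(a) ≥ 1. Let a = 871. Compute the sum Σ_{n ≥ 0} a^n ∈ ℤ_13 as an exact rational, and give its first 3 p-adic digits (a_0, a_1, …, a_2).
Σ a^n = 1/(1 − a) = -1/870;  first 3 digits = (1, 2, 9)

v_13(a) = 1 ≥ 1, so the series converges in ℤ_13 to 1/(1 − a) = 1/(1 − 871) = -1/870. Expand this rational in ℤ_13: compute digits iteratively via d_i = x_i mod 13, x_{i+1} = (x_i − d_i)/13. The first 3 digits are (1, 2, 9).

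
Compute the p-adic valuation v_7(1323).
v_7(1323) = 2

v_7(n) is the largest exponent k such that 7^k divides n. Factor out: 1323 = 7^2 · 27. (Sign doesn't affect v_p.) So v_7(1323) = 2.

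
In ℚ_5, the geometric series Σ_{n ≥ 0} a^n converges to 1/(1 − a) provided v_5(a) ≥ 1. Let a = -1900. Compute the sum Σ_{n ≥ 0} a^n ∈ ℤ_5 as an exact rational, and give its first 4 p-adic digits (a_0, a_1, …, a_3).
Σ a^n = 1/(1 − a) = 1/1901;  first 4 digits = (1, 0, 4, 4)

v_5(a) = 2 ≥ 1, so the series converges in ℤ_5 to 1/(1 − a) = 1/(1 − (-1900)) = 1/1901. Expand this rational in ℤ_5: compute digits iteratively via d_i = x_i mod 5, x_{i+1} = (x_i − d_i)/5. The first 4 digits are (1, 0, 4, 4).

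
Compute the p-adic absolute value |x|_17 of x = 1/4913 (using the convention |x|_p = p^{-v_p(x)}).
|1/4913|_17 = 4913

Step 1 — compute v_17(x) by factoring powers of 17 out of the numerator and denominator: v_17(1/4913) = -3. Step 2 — apply |x|_p = p^{-v_p(x)} = 17^{3} = 4913.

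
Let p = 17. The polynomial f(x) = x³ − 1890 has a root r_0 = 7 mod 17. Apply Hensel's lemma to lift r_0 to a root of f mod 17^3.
r_2 = 1146 (mod 4913)

Hensel: r_{i+1} = r_i − f(r_i)/f′(r_i) mod 17^{i+2}, where f′(x) = 3x². Iterate:
  r_0 = 7 (mod 17)
  r_1 = 279 (mod 289)
  r_2 = 1146 (mod 4913)
Final: r = 1146 with f(r) ≡ 0 mod 17^3.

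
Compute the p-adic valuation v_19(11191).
v_19(11191) = 2

v_19(n) is the largest exponent k such that 19^k divides n. Factor out: 11191 = 19^2 · 31. (Sign doesn't affect v_p.) So v_19(11191) = 2.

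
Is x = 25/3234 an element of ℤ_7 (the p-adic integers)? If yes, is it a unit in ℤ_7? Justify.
x ∉ ℤ_7 (v_7(x) = -2 < 0)

ℤ_7 = {x ∈ ℚ_7 : v_7(x) ≥ 0} and ℤ_7^× = {x ∈ ℤ_7 : v_7(x) = 0}. Here v_7(25/3234) = v_7(num) − v_7(den) = -2; compare against these criteria.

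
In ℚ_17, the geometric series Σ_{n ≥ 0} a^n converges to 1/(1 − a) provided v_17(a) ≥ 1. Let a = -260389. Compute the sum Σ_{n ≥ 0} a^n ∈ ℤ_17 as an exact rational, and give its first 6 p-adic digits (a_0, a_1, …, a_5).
Σ a^n = 1/(1 − a) = 1/260390;  first 6 digits = (1, 0, 0, 15, 13, 16)

v_17(a) = 3 ≥ 1, so the series converges in ℤ_17 to 1/(1 − a) = 1/(1 − (-260389)) = 1/260390. Expand this rational in ℤ_17: compute digits iteratively via d_i = x_i mod 17, x_{i+1} = (x_i − d_i)/17. The first 6 digits are (1, 0, 0, 15, 13, 16).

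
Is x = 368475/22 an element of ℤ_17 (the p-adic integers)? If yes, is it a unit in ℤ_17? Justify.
x ∈ ℤ_17 but not a unit; v_17(x) = 3 > 0

ℤ_17 = {x ∈ ℚ_17 : v_17(x) ≥ 0} and ℤ_17^× = {x ∈ ℤ_17 : v_17(x) = 0}. Here v_17(368475/22) = v_17(num) − v_17(den) = 3; compare against these criteria.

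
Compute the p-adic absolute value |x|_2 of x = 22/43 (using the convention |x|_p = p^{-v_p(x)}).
|22/43|_2 = 1/2

Step 1 — compute v_2(x) by factoring powers of 2 out of the numerator and denominator: v_2(22/43) = 1. Step 2 — apply |x|_p = p^{-v_p(x)} = 2^{-1} = 1/2.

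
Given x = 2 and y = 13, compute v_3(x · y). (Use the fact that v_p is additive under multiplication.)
v_3(26) = 0

v_p(x) = 0 (factor: 2 = 3^0 · 2); v_p(y) = 0 (factor: 13 = 3^0 · 13). Additivity: v_p(xy) = v_p(x) + v_p(y) = 0 + 0 = 0. (Direct check: xy = 26 = 3^0 · (26).)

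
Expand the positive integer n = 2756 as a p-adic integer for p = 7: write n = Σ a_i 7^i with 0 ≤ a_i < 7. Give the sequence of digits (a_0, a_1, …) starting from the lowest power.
(a_0, a_1, …) = (5, 1, 0, 1, 1)

Repeated division by 7 gives the digits low-to-high: 2756 = 5 + 1·7^1 + 1·7^3 + 1·7^4. Digit sequence: (5, 1, 0, 1, 1).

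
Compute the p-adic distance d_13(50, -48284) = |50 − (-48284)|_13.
d_13(50, -48284) = 1/2197

Step 1 — x − y = 50 − (-48284) = 48334. Step 2 — v_13(48334) = 3 (factor: 48334 = (13^3 · 22); the sign does not affect v_p). Step 3 — |x − y|_13 = 13^{-3} = 1/2197.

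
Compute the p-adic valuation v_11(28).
v_11(28) = 0

v_11(n) is the largest exponent k such that 11^k divides n. Factor out: 28 = 11^0 · 28. (Sign doesn't affect v_p.) So v_11(28) = 0.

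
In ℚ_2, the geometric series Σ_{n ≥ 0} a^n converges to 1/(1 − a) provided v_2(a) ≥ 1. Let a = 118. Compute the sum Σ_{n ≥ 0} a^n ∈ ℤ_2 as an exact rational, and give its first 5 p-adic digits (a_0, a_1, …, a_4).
Σ a^n = 1/(1 − a) = -1/117;  first 5 digits = (1, 1, 0, 0, 0)

v_2(a) = 1 ≥ 1, so the series converges in ℤ_2 to 1/(1 − a) = 1/(1 − 118) = -1/117. Expand this rational in ℤ_2: compute digits iteratively via d_i = x_i mod 2, x_{i+1} = (x_i − d_i)/2. The first 5 digits are (1, 1, 0, 0, 0).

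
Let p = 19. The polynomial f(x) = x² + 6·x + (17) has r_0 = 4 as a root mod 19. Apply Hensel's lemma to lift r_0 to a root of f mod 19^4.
r_3 = 70266 (mod 130321)

Hensel: r_{i+1} = r_i − f(r_i)·(f′(r_i))^{-1} mod 19^{i+2}, f′(x) = 2x + 6. Iterate:
  r_0 = 4 (mod 19)
  r_1 = 232 (mod 361)
  r_2 = 1676 (mod 6859)
  r_3 = 70266 (mod 130321)
Final: r = 70266 satisfies f(r) ≡ 0 mod 19^4.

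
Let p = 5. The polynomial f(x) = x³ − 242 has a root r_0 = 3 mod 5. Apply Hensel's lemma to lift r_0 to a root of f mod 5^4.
r_3 = 123 (mod 625)

Hensel: r_{i+1} = r_i − f(r_i)/f′(r_i) mod 5^{i+2}, where f′(x) = 3x². Iterate:
  r_0 = 3 (mod 5)
  r_1 = 23 (mod 25)
  r_2 = 123 (mod 125)
  r_3 = 123 (mod 625)
Final: r = 123 with f(r) ≡ 0 mod 5^4.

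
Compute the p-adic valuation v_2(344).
v_2(344) = 3

v_2(n) is the largest exponent k such that 2^k divides n. Factor out: 344 = 2^3 · 43. (Sign doesn't affect v_p.) So v_2(344) = 3.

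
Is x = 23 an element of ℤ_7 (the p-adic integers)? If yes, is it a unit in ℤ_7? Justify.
x ∈ ℤ_7^× (unit); v_7(x) = 0

ℤ_7 = {x ∈ ℚ_7 : v_7(x) ≥ 0} and ℤ_7^× = {x ∈ ℤ_7 : v_7(x) = 0}. Here v_7(23) = v_7(num) − v_7(den) = 0; compare against these criteria.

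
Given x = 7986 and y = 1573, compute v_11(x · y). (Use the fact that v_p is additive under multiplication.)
v_11(12561978) = 5

v_p(x) = 3 (factor: 7986 = 11^3 · 6); v_p(y) = 2 (factor: 1573 = 11^2 · 13). Additivity: v_p(xy) = v_p(x) + v_p(y) = 3 + 2 = 5. (Direct check: xy = 12561978 = 11^5 · (78).)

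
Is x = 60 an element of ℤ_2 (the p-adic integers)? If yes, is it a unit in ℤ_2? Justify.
x ∈ ℤ_2 but not a unit; v_2(x) = 2 > 0

ℤ_2 = {x ∈ ℚ_2 : v_2(x) ≥ 0} and ℤ_2^× = {x ∈ ℤ_2 : v_2(x) = 0}. Here v_2(60) = v_2(num) − v_2(den) = 2; compare against these criteria.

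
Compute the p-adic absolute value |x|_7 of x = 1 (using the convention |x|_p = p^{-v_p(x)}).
|1|_7 = 1

Step 1 — compute v_7(x) by factoring powers of 7 out of the numerator and denominator: v_7(1) = 0. Step 2 — apply |x|_p = p^{-v_p(x)} = 7^{0} = 1.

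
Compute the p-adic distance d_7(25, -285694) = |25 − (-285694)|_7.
d_7(25, -285694) = 1/16807

Step 1 — x − y = 25 − (-285694) = 285719. Step 2 — v_7(285719) = 5 (factor: 285719 = (7^5 · 17); the sign does not affect v_p). Step 3 — |x − y|_7 = 7^{-5} = 1/16807.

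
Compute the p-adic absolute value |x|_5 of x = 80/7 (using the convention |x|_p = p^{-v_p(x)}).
|80/7|_5 = 1/5

Step 1 — compute v_5(x) by factoring powers of 5 out of the numerator and denominator: v_5(80/7) = 1. Step 2 — apply |x|_p = p^{-v_p(x)} = 5^{-1} = 1/5.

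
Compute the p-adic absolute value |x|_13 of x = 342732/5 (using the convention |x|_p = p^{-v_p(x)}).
|342732/5|_13 = 1/28561

Step 1 — compute v_13(x) by factoring powers of 13 out of the numerator and denominator: v_13(342732/5) = 4. Step 2 — apply |x|_p = p^{-v_p(x)} = 13^{-4} = 1/28561.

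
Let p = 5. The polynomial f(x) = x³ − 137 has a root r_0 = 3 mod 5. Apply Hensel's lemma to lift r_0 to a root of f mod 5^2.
r_1 = 8 (mod 25)

Hensel: r_{i+1} = r_i − f(r_i)/f′(r_i) mod 5^{i+2}, where f′(x) = 3x². Iterate:
  r_0 = 3 (mod 5)
  r_1 = 8 (mod 25)
Final: r = 8 with f(r) ≡ 0 mod 5^2.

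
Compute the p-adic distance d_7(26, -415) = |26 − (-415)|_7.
d_7(26, -415) = 1/49

Step 1 — x − y = 26 − (-415) = 441. Step 2 — v_7(441) = 2 (factor: 441 = (7^2 · 9); the sign does not affect v_p). Step 3 — |x − y|_7 = 7^{-2} = 1/49.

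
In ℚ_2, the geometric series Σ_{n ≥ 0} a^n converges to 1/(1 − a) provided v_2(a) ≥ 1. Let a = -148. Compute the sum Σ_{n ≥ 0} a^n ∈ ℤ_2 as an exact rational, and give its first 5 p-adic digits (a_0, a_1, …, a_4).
Σ a^n = 1/(1 − a) = 1/149;  first 5 digits = (1, 0, 1, 1, 1)

v_2(a) = 2 ≥ 1, so the series converges in ℤ_2 to 1/(1 − a) = 1/(1 − (-148)) = 1/149. Expand this rational in ℤ_2: compute digits iteratively via d_i = x_i mod 2, x_{i+1} = (x_i − d_i)/2. The first 5 digits are (1, 0, 1, 1, 1).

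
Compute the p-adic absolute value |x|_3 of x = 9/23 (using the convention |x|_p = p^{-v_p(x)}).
|9/23|_3 = 1/9

Step 1 — compute v_3(x) by factoring powers of 3 out of the numerator and denominator: v_3(9/23) = 2. Step 2 — apply |x|_p = p^{-v_p(x)} = 3^{-2} = 1/9.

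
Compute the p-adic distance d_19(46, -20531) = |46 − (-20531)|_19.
d_19(46, -20531) = 1/6859

Step 1 — x − y = 46 − (-20531) = 20577. Step 2 — v_19(20577) = 3 (factor: 20577 = (19^3 · 3); the sign does not affect v_p). Step 3 — |x − y|_19 = 19^{-3} = 1/6859.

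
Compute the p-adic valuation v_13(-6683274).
v_13(-6683274) = 5

v_13(n) is the largest exponent k such that 13^k divides n. Factor out: -6683274 = -13^5 · 18. (Sign doesn't affect v_p.) So v_13(-6683274) = 5.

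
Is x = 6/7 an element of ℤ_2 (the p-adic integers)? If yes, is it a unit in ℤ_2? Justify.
x ∈ ℤ_2 but not a unit; v_2(x) = 1 > 0

ℤ_2 = {x ∈ ℚ_2 : v_2(x) ≥ 0} and ℤ_2^× = {x ∈ ℤ_2 : v_2(x) = 0}. Here v_2(6/7) = v_2(num) − v_2(den) = 1; compare against these criteria.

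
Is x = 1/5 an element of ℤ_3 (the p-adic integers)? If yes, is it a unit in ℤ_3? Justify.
x ∈ ℤ_3^× (unit); v_3(x) = 0

ℤ_3 = {x ∈ ℚ_3 : v_3(x) ≥ 0} and ℤ_3^× = {x ∈ ℤ_3 : v_3(x) = 0}. Here v_3(1/5) = v_3(num) − v_3(den) = 0; compare against these criteria.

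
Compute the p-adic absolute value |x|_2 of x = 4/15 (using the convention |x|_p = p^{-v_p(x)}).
|4/15|_2 = 1/4

Step 1 — compute v_2(x) by factoring powers of 2 out of the numerator and denominator: v_2(4/15) = 2. Step 2 — apply |x|_p = p^{-v_p(x)} = 2^{-2} = 1/4.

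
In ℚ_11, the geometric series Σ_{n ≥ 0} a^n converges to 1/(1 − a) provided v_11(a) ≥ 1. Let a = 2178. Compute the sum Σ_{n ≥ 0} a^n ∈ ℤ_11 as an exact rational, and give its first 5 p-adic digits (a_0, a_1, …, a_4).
Σ a^n = 1/(1 − a) = -1/2177;  first 5 digits = (1, 0, 7, 1, 5)

v_11(a) = 2 ≥ 1, so the series converges in ℤ_11 to 1/(1 − a) = 1/(1 − 2178) = -1/2177. Expand this rational in ℤ_11: compute digits iteratively via d_i = x_i mod 11, x_{i+1} = (x_i − d_i)/11. The first 5 digits are (1, 0, 7, 1, 5).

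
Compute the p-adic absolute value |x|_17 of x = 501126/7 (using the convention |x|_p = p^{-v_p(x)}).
|501126/7|_17 = 1/83521

Step 1 — compute v_17(x) by factoring powers of 17 out of the numerator and denominator: v_17(501126/7) = 4. Step 2 — apply |x|_p = p^{-v_p(x)} = 17^{-4} = 1/83521.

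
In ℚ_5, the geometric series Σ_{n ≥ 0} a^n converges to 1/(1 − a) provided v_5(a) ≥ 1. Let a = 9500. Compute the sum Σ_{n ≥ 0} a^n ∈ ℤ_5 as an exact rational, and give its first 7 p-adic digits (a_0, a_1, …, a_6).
Σ a^n = 1/(1 − a) = -1/9499;  first 7 digits = (1, 0, 0, 1, 0, 3, 1)

v_5(a) = 3 ≥ 1, so the series converges in ℤ_5 to 1/(1 − a) = 1/(1 − 9500) = -1/9499. Expand this rational in ℤ_5: compute digits iteratively via d_i = x_i mod 5, x_{i+1} = (x_i − d_i)/5. The first 7 digits are (1, 0, 0, 1, 0, 3, 1).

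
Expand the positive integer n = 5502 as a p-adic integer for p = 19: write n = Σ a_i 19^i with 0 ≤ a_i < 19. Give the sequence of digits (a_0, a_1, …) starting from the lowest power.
(a_0, a_1, …) = (11, 4, 15)

Repeated division by 19 gives the digits low-to-high: 5502 = 11 + 4·19^1 + 15·19^2. Digit sequence: (11, 4, 15).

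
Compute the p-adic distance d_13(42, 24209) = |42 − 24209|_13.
d_13(42, 24209) = 1/2197

Step 1 — x − y = 42 − 24209 = -24167. Step 2 — v_13(-24167) = 3 (factor: -24167 = −(13^3 · 11); the sign does not affect v_p). Step 3 — |x − y|_13 = 13^{-3} = 1/2197.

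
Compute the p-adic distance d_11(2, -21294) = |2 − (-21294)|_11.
d_11(2, -21294) = 1/1331

Step 1 — x − y = 2 − (-21294) = 21296. Step 2 — v_11(21296) = 3 (factor: 21296 = (11^3 · 16); the sign does not affect v_p). Step 3 — |x − y|_11 = 11^{-3} = 1/1331.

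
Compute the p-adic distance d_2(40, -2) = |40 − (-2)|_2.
d_2(40, -2) = 1/2

Step 1 — x − y = 40 − (-2) = 42. Step 2 — v_2(42) = 1 (factor: 42 = (2^1 · 21); the sign does not affect v_p). Step 3 — |x − y|_2 = 2^{-1} = 1/2.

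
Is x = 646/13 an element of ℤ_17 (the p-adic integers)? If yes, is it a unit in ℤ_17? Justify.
x ∈ ℤ_17 but not a unit; v_17(x) = 1 > 0

ℤ_17 = {x ∈ ℚ_17 : v_17(x) ≥ 0} and ℤ_17^× = {x ∈ ℤ_17 : v_17(x) = 0}. Here v_17(646/13) = v_17(num) − v_17(den) = 1; compare against these criteria.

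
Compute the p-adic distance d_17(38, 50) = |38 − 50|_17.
d_17(38, 50) = 1

Step 1 — x − y = 38 − 50 = -12. Step 2 — v_17(-12) = 0 (factor: -12 = −(17^0 · 12); the sign does not affect v_p). Step 3 — |x − y|_17 = 17^{0} = 1.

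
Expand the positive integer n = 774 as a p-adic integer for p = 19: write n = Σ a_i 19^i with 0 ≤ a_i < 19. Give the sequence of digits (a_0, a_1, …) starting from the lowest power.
(a_0, a_1, …) = (14, 2, 2)

Repeated division by 19 gives the digits low-to-high: 774 = 14 + 2·19^1 + 2·19^2. Digit sequence: (14, 2, 2).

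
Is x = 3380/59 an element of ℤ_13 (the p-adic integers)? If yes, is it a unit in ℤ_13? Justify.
x ∈ ℤ_13 but not a unit; v_13(x) = 2 > 0

ℤ_13 = {x ∈ ℚ_13 : v_13(x) ≥ 0} and ℤ_13^× = {x ∈ ℤ_13 : v_13(x) = 0}. Here v_13(3380/59) = v_13(num) − v_13(den) = 2; compare against these criteria.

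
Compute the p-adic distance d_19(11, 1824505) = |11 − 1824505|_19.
d_19(11, 1824505) = 1/130321

Step 1 — x − y = 11 − 1824505 = -1824494. Step 2 — v_19(-1824494) = 4 (factor: -1824494 = −(19^4 · 14); the sign does not affect v_p). Step 3 — |x − y|_19 = 19^{-4} = 1/130321.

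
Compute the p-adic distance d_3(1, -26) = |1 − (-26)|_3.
d_3(1, -26) = 1/27

Step 1 — x − y = 1 − (-26) = 27. Step 2 — v_3(27) = 3 (factor: 27 = (3^3 · 1); the sign does not affect v_p). Step 3 — |x − y|_3 = 3^{-3} = 1/27.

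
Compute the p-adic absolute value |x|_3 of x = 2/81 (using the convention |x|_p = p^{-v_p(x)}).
|2/81|_3 = 81

Step 1 — compute v_3(x) by factoring powers of 3 out of the numerator and denominator: v_3(2/81) = -4. Step 2 — apply |x|_p = p^{-v_p(x)} = 3^{4} = 81.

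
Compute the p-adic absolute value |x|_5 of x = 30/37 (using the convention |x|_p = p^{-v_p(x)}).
|30/37|_5 = 1/5

Step 1 — compute v_5(x) by factoring powers of 5 out of the numerator and denominator: v_5(30/37) = 1. Step 2 — apply |x|_p = p^{-v_p(x)} = 5^{-1} = 1/5.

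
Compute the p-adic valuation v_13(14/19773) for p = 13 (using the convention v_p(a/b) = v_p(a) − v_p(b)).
v_13(14/19773) = -3

Factor powers of 13 from the numerator and denominator of the reduced fraction: 14 = 13^0 · 14 and 19773 = 13^3 · 9. Apply v_p(a/b) = v_p(a) − v_p(b): v_13(14/19773) = 0 − 3 = -3.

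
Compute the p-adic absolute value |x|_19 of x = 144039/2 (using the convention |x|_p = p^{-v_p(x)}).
|144039/2|_19 = 1/6859

Step 1 — compute v_19(x) by factoring powers of 19 out of the numerator and denominator: v_19(144039/2) = 3. Step 2 — apply |x|_p = p^{-v_p(x)} = 19^{-3} = 1/6859.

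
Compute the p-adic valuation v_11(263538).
v_11(263538) = 4

v_11(n) is the largest exponent k such that 11^k divides n. Factor out: 263538 = 11^4 · 18. (Sign doesn't affect v_p.) So v_11(263538) = 4.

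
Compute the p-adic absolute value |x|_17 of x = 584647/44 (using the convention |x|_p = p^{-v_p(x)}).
|584647/44|_17 = 1/83521

Step 1 — compute v_17(x) by factoring powers of 17 out of the numerator and denominator: v_17(584647/44) = 4. Step 2 — apply |x|_p = p^{-v_p(x)} = 17^{-4} = 1/83521.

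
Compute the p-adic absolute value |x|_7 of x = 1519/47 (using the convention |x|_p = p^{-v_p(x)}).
|1519/47|_7 = 1/49

Step 1 — compute v_7(x) by factoring powers of 7 out of the numerator and denominator: v_7(1519/47) = 2. Step 2 — apply |x|_p = p^{-v_p(x)} = 7^{-2} = 1/49.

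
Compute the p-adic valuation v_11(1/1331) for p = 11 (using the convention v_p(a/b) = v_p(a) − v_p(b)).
v_11(1/1331) = -3

Factor powers of 11 from the numerator and denominator of the reduced fraction: 1 = 11^0 · 1 and 1331 = 11^3 · 1. Apply v_p(a/b) = v_p(a) − v_p(b): v_11(1/1331) = 0 − 3 = -3.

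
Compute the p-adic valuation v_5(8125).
v_5(8125) = 4

v_5(n) is the largest exponent k such that 5^k divides n. Factor out: 8125 = 5^4 · 13. (Sign doesn't affect v_p.) So v_5(8125) = 4.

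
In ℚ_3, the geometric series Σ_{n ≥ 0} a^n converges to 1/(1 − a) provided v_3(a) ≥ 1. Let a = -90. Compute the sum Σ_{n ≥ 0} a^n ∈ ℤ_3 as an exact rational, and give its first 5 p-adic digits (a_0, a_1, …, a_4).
Σ a^n = 1/(1 − a) = 1/91;  first 5 digits = (1, 0, 2, 2, 2)

v_3(a) = 2 ≥ 1, so the series converges in ℤ_3 to 1/(1 − a) = 1/(1 − (-90)) = 1/91. Expand this rational in ℤ_3: compute digits iteratively via d_i = x_i mod 3, x_{i+1} = (x_i − d_i)/3. The first 5 digits are (1, 0, 2, 2, 2).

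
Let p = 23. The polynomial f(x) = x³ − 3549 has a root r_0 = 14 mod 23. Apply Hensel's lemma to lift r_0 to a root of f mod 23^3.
r_2 = 10778 (mod 12167)

Hensel: r_{i+1} = r_i − f(r_i)/f′(r_i) mod 23^{i+2}, where f′(x) = 3x². Iterate:
  r_0 = 14 (mod 23)
  r_1 = 198 (mod 529)
  r_2 = 10778 (mod 12167)
Final: r = 10778 with f(r) ≡ 0 mod 23^3.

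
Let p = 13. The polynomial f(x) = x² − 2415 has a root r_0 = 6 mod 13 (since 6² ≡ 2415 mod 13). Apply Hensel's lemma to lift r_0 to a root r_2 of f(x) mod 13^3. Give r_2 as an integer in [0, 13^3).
r_2 = 2021 (mod 2197)

Hensel's recurrence: r_{i+1} = r_i − f(r_i)·(f′(r_i))^{-1} mod 13^{i+2}, with f′(x) = 2x. Iterate:
  r_0 = 6 (mod 13)
  r_1 = 162 (mod 169)
  r_2 = 2021 (mod 2197)
Final: r_2 = 2021, and one checks f(r_2) ≡ 0 mod 13^3.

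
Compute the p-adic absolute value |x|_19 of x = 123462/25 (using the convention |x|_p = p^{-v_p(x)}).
|123462/25|_19 = 1/6859

Step 1 — compute v_19(x) by factoring powers of 19 out of the numerator and denominator: v_19(123462/25) = 3. Step 2 — apply |x|_p = p^{-v_p(x)} = 19^{-3} = 1/6859.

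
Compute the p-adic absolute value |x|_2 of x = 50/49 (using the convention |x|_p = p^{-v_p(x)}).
|50/49|_2 = 1/2

Step 1 — compute v_2(x) by factoring powers of 2 out of the numerator and denominator: v_2(50/49) = 1. Step 2 — apply |x|_p = p^{-v_p(x)} = 2^{-1} = 1/2.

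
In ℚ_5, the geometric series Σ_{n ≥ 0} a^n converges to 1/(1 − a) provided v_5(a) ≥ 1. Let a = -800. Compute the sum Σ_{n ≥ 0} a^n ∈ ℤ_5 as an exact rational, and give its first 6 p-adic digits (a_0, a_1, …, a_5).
Σ a^n = 1/(1 − a) = 1/801;  first 6 digits = (1, 0, 3, 3, 2, 4)

v_5(a) = 2 ≥ 1, so the series converges in ℤ_5 to 1/(1 − a) = 1/(1 − (-800)) = 1/801. Expand this rational in ℤ_5: compute digits iteratively via d_i = x_i mod 5, x_{i+1} = (x_i − d_i)/5. The first 6 digits are (1, 0, 3, 3, 2, 4).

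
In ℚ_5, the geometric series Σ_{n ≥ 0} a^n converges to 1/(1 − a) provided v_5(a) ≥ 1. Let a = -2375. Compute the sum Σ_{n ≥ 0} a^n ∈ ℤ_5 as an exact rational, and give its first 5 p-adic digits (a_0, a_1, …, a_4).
Σ a^n = 1/(1 − a) = 1/2376;  first 5 digits = (1, 0, 0, 1, 1)

v_5(a) = 3 ≥ 1, so the series converges in ℤ_5 to 1/(1 − a) = 1/(1 − (-2375)) = 1/2376. Expand this rational in ℤ_5: compute digits iteratively via d_i = x_i mod 5, x_{i+1} = (x_i − d_i)/5. The first 5 digits are (1, 0, 0, 1, 1).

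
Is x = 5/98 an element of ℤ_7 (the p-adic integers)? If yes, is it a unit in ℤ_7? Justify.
x ∉ ℤ_7 (v_7(x) = -2 < 0)

ℤ_7 = {x ∈ ℚ_7 : v_7(x) ≥ 0} and ℤ_7^× = {x ∈ ℤ_7 : v_7(x) = 0}. Here v_7(5/98) = v_7(num) − v_7(den) = -2; compare against these criteria.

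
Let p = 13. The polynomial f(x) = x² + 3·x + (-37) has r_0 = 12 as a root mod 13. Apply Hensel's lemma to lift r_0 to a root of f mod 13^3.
r_2 = 714 (mod 2197)

Hensel: r_{i+1} = r_i − f(r_i)·(f′(r_i))^{-1} mod 13^{i+2}, f′(x) = 2x + 3. Iterate:
  r_0 = 12 (mod 13)
  r_1 = 38 (mod 169)
  r_2 = 714 (mod 2197)
Final: r = 714 satisfies f(r) ≡ 0 mod 13^3.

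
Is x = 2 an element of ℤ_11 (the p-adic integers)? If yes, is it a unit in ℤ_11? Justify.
x ∈ ℤ_11^× (unit); v_11(x) = 0

ℤ_11 = {x ∈ ℚ_11 : v_11(x) ≥ 0} and ℤ_11^× = {x ∈ ℤ_11 : v_11(x) = 0}. Here v_11(2) = v_11(num) − v_11(den) = 0; compare against these criteria.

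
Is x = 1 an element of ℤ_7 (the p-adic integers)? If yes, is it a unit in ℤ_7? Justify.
x ∈ ℤ_7^× (unit); v_7(x) = 0

ℤ_7 = {x ∈ ℚ_7 : v_7(x) ≥ 0} and ℤ_7^× = {x ∈ ℤ_7 : v_7(x) = 0}. Here v_7(1) = v_7(num) − v_7(den) = 0; compare against these criteria.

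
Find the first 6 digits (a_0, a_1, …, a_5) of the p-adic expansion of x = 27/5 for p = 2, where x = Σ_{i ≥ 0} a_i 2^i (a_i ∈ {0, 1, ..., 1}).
(a_0, …, a_5) = (1, 1, 1, 1, 1, 0)

v_2(27/5) = 0 (numerator and denominator both coprime to 2), so x ∈ ℤ_2^×. Compute digits iteratively via a_i = x_i mod 2, x_{i+1} = (x_i − a_i)/2, with x_0 = x:
  x_0 = 27/5;  a_0 = 1;  x_1 = (x_0 − 1)/2 = 11/5
  x_1 = 11/5;  a_1 = 1;  x_2 = (x_1 − 1)/2 = 3/5
  x_2 = 3/5;  a_2 = 1;  x_3 = (x_2 − 1)/2 = -1/5
  x_3 = -1/5;  a_3 = 1;  x_4 = (x_3 − 1)/2 = -3/5
  x_4 = -3/5;  a_4 = 1;  x_5 = (x_4 − 1)/2 = -4/5
  x_5 = -4/5;  a_5 = 0;  x_6 = (x_5 − 0)/2 = -2/5
Digits: (1, 1, 1, 1, 1, 0).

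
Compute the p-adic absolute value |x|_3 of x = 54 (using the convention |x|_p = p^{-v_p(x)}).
|54|_3 = 1/27

Step 1 — compute v_3(x) by factoring powers of 3 out of the numerator and denominator: v_3(54) = 3. Step 2 — apply |x|_p = p^{-v_p(x)} = 3^{-3} = 1/27.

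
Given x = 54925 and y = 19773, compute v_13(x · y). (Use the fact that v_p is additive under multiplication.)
v_13(1086032025) = 6

v_p(x) = 3 (factor: 54925 = 13^3 · 25); v_p(y) = 3 (factor: 19773 = 13^3 · 9). Additivity: v_p(xy) = v_p(x) + v_p(y) = 3 + 3 = 6. (Direct check: xy = 1086032025 = 13^6 · (225).)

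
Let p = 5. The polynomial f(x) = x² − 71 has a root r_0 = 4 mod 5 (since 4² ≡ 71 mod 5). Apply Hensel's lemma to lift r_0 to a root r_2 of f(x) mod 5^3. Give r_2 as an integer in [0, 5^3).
r_2 = 14 (mod 125)

Hensel's recurrence: r_{i+1} = r_i − f(r_i)·(f′(r_i))^{-1} mod 5^{i+2}, with f′(x) = 2x. Iterate:
  r_0 = 4 (mod 5)
  r_1 = 14 (mod 25)
  r_2 = 14 (mod 125)
Final: r_2 = 14, and one checks f(r_2) ≡ 0 mod 5^3.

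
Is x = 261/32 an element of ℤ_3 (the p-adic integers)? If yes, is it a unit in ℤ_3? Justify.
x ∈ ℤ_3 but not a unit; v_3(x) = 2 > 0

ℤ_3 = {x ∈ ℚ_3 : v_3(x) ≥ 0} and ℤ_3^× = {x ∈ ℤ_3 : v_3(x) = 0}. Here v_3(261/32) = v_3(num) − v_3(den) = 2; compare against these criteria.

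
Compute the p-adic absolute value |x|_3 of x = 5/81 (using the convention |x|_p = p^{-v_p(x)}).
|5/81|_3 = 81

Step 1 — compute v_3(x) by factoring powers of 3 out of the numerator and denominator: v_3(5/81) = -4. Step 2 — apply |x|_p = p^{-v_p(x)} = 3^{4} = 81.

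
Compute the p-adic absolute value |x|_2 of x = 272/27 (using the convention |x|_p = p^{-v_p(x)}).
|272/27|_2 = 1/16

Step 1 — compute v_2(x) by factoring powers of 2 out of the numerator and denominator: v_2(272/27) = 4. Step 2 — apply |x|_p = p^{-v_p(x)} = 2^{-4} = 1/16.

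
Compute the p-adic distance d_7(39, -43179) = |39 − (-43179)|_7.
d_7(39, -43179) = 1/2401

Step 1 — x − y = 39 − (-43179) = 43218. Step 2 — v_7(43218) = 4 (factor: 43218 = (7^4 · 18); the sign does not affect v_p). Step 3 — |x − y|_7 = 7^{-4} = 1/2401.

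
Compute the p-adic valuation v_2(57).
v_2(57) = 0

v_2(n) is the largest exponent k such that 2^k divides n. Factor out: 57 = 2^0 · 57. (Sign doesn't affect v_p.) So v_2(57) = 0.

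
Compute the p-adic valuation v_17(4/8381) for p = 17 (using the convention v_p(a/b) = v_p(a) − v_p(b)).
v_17(4/8381) = -2

Factor powers of 17 from the numerator and denominator of the reduced fraction: 4 = 17^0 · 4 and 8381 = 17^2 · 29. Apply v_p(a/b) = v_p(a) − v_p(b): v_17(4/8381) = 0 − 2 = -2.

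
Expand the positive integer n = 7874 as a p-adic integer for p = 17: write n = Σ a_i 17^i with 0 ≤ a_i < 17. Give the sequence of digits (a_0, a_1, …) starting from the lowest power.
(a_0, a_1, …) = (3, 4, 10, 1)

Repeated division by 17 gives the digits low-to-high: 7874 = 3 + 4·17^1 + 10·17^2 + 1·17^3. Digit sequence: (3, 4, 10, 1).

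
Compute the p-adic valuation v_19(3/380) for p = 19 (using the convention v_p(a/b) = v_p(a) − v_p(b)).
v_19(3/380) = -1

Factor powers of 19 from the numerator and denominator of the reduced fraction: 3 = 19^0 · 3 and 380 = 19^1 · 20. Apply v_p(a/b) = v_p(a) − v_p(b): v_19(3/380) = 0 − 1 = -1.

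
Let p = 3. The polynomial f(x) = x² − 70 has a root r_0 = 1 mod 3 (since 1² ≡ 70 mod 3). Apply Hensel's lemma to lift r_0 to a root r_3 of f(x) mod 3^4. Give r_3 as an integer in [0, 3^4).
r_3 = 31 (mod 81)

Hensel's recurrence: r_{i+1} = r_i − f(r_i)·(f′(r_i))^{-1} mod 3^{i+2}, with f′(x) = 2x. Iterate:
  r_0 = 1 (mod 3)
  r_1 = 4 (mod 9)
  r_2 = 4 (mod 27)
  r_3 = 31 (mod 81)
Final: r_3 = 31, and one checks f(r_3) ≡ 0 mod 3^4.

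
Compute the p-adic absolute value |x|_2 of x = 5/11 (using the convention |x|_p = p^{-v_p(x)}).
|5/11|_2 = 1

Step 1 — compute v_2(x) by factoring powers of 2 out of the numerator and denominator: v_2(5/11) = 0. Step 2 — apply |x|_p = p^{-v_p(x)} = 2^{0} = 1.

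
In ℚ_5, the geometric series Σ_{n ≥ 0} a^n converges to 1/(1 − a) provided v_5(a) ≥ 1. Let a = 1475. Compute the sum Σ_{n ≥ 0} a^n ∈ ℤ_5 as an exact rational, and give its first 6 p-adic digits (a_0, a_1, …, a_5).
Σ a^n = 1/(1 − a) = -1/1474;  first 6 digits = (1, 0, 4, 1, 3, 1)

v_5(a) = 2 ≥ 1, so the series converges in ℤ_5 to 1/(1 − a) = 1/(1 − 1475) = -1/1474. Expand this rational in ℤ_5: compute digits iteratively via d_i = x_i mod 5, x_{i+1} = (x_i − d_i)/5. The first 6 digits are (1, 0, 4, 1, 3, 1).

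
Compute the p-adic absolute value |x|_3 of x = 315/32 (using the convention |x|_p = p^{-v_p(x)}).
|315/32|_3 = 1/9

Step 1 — compute v_3(x) by factoring powers of 3 out of the numerator and denominator: v_3(315/32) = 2. Step 2 — apply |x|_p = p^{-v_p(x)} = 3^{-2} = 1/9.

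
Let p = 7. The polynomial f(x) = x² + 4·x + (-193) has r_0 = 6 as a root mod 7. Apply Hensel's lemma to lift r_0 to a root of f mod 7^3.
r_2 = 97 (mod 343)

Hensel: r_{i+1} = r_i − f(r_i)·(f′(r_i))^{-1} mod 7^{i+2}, f′(x) = 2x + 4. Iterate:
  r_0 = 6 (mod 7)
  r_1 = 48 (mod 49)
  r_2 = 97 (mod 343)
Final: r = 97 satisfies f(r) ≡ 0 mod 7^3.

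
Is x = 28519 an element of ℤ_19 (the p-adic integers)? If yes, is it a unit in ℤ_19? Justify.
x ∈ ℤ_19 but not a unit; v_19(x) = 2 > 0

ℤ_19 = {x ∈ ℚ_19 : v_19(x) ≥ 0} and ℤ_19^× = {x ∈ ℤ_19 : v_19(x) = 0}. Here v_19(28519) = v_19(num) − v_19(den) = 2; compare against these criteria.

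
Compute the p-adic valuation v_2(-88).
v_2(-88) = 3

v_2(n) is the largest exponent k such that 2^k divides n. Factor out: -88 = -2^3 · 11. (Sign doesn't affect v_p.) So v_2(-88) = 3.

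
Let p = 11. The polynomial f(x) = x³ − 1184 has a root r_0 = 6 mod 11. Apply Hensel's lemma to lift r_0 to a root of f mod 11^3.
r_2 = 853 (mod 1331)

Hensel: r_{i+1} = r_i − f(r_i)/f′(r_i) mod 11^{i+2}, where f′(x) = 3x². Iterate:
  r_0 = 6 (mod 11)
  r_1 = 6 (mod 121)
  r_2 = 853 (mod 1331)
Final: r = 853 with f(r) ≡ 0 mod 11^3.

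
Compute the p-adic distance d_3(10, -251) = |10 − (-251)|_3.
d_3(10, -251) = 1/9

Step 1 — x − y = 10 − (-251) = 261. Step 2 — v_3(261) = 2 (factor: 261 = (3^2 · 29); the sign does not affect v_p). Step 3 — |x − y|_3 = 3^{-2} = 1/9.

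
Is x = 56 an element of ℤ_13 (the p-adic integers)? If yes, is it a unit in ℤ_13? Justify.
x ∈ ℤ_13^× (unit); v_13(x) = 0

ℤ_13 = {x ∈ ℚ_13 : v_13(x) ≥ 0} and ℤ_13^× = {x ∈ ℤ_13 : v_13(x) = 0}. Here v_13(56) = v_13(num) − v_13(den) = 0; compare against these criteria.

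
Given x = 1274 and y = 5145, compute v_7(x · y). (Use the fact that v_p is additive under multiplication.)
v_7(6554730) = 5

v_p(x) = 2 (factor: 1274 = 7^2 · 26); v_p(y) = 3 (factor: 5145 = 7^3 · 15). Additivity: v_p(xy) = v_p(x) + v_p(y) = 2 + 3 = 5. (Direct check: xy = 6554730 = 7^5 · (390).)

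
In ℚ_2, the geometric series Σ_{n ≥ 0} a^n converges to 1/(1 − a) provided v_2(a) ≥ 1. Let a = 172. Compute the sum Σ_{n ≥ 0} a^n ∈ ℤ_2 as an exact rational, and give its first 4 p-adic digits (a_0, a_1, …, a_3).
Σ a^n = 1/(1 − a) = -1/171;  first 4 digits = (1, 0, 1, 1)

v_2(a) = 2 ≥ 1, so the series converges in ℤ_2 to 1/(1 − a) = 1/(1 − 172) = -1/171. Expand this rational in ℤ_2: compute digits iteratively via d_i = x_i mod 2, x_{i+1} = (x_i − d_i)/2. The first 4 digits are (1, 0, 1, 1).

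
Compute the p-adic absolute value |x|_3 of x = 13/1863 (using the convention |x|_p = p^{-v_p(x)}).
|13/1863|_3 = 81

Step 1 — compute v_3(x) by factoring powers of 3 out of the numerator and denominator: v_3(13/1863) = -4. Step 2 — apply |x|_p = p^{-v_p(x)} = 3^{4} = 81.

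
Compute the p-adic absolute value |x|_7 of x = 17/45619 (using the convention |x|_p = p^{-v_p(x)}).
|17/45619|_7 = 2401

Step 1 — compute v_7(x) by factoring powers of 7 out of the numerator and denominator: v_7(17/45619) = -4. Step 2 — apply |x|_p = p^{-v_p(x)} = 7^{4} = 2401.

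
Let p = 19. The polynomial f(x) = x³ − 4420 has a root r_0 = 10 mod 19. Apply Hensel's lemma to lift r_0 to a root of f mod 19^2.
r_1 = 238 (mod 361)

Hensel: r_{i+1} = r_i − f(r_i)/f′(r_i) mod 19^{i+2}, where f′(x) = 3x². Iterate:
  r_0 = 10 (mod 19)
  r_1 = 238 (mod 361)
Final: r = 238 with f(r) ≡ 0 mod 19^2.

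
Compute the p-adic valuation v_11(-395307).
v_11(-395307) = 4

v_11(n) is the largest exponent k such that 11^k divides n. Factor out: -395307 = -11^4 · 27. (Sign doesn't affect v_p.) So v_11(-395307) = 4.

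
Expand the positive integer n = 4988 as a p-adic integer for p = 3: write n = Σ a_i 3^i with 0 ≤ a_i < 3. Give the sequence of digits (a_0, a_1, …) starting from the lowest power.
(a_0, a_1, …) = (2, 0, 2, 1, 1, 2, 0, 2)

Repeated division by 3 gives the digits low-to-high: 4988 = 2 + 2·3^2 + 1·3^3 + 1·3^4 + 2·3^5 + 2·3^7. Digit sequence: (2, 0, 2, 1, 1, 2, 0, 2).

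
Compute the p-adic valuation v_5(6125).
v_5(6125) = 3

v_5(n) is the largest exponent k such that 5^k divides n. Factor out: 6125 = 5^3 · 49. (Sign doesn't affect v_p.) So v_5(6125) = 3.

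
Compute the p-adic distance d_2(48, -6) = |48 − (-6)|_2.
d_2(48, -6) = 1/2

Step 1 — x − y = 48 − (-6) = 54. Step 2 — v_2(54) = 1 (factor: 54 = (2^1 · 27); the sign does not affect v_p). Step 3 — |x − y|_2 = 2^{-1} = 1/2.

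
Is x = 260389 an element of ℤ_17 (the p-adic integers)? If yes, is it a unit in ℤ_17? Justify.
x ∈ ℤ_17 but not a unit; v_17(x) = 3 > 0

ℤ_17 = {x ∈ ℚ_17 : v_17(x) ≥ 0} and ℤ_17^× = {x ∈ ℤ_17 : v_17(x) = 0}. Here v_17(260389) = v_17(num) − v_17(den) = 3; compare against these criteria.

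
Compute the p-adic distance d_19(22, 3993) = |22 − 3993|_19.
d_19(22, 3993) = 1/361

Step 1 — x − y = 22 − 3993 = -3971. Step 2 — v_19(-3971) = 2 (factor: -3971 = −(19^2 · 11); the sign does not affect v_p). Step 3 — |x − y|_19 = 19^{-2} = 1/361.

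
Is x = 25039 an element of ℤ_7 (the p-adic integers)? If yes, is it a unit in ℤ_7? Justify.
x ∈ ℤ_7 but not a unit; v_7(x) = 3 > 0

ℤ_7 = {x ∈ ℚ_7 : v_7(x) ≥ 0} and ℤ_7^× = {x ∈ ℤ_7 : v_7(x) = 0}. Here v_7(25039) = v_7(num) − v_7(den) = 3; compare against these criteria.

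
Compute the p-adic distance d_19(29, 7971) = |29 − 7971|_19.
d_19(29, 7971) = 1/361

Step 1 — x − y = 29 − 7971 = -7942. Step 2 — v_19(-7942) = 2 (factor: -7942 = −(19^2 · 22); the sign does not affect v_p). Step 3 — |x − y|_19 = 19^{-2} = 1/361.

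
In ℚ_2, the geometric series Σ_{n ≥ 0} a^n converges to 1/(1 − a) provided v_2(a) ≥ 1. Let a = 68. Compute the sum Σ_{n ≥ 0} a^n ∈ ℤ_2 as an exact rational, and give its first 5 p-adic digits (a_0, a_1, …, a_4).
Σ a^n = 1/(1 − a) = -1/67;  first 5 digits = (1, 0, 1, 0, 1)

v_2(a) = 2 ≥ 1, so the series converges in ℤ_2 to 1/(1 − a) = 1/(1 − 68) = -1/67. Expand this rational in ℤ_2: compute digits iteratively via d_i = x_i mod 2, x_{i+1} = (x_i − d_i)/2. The first 5 digits are (1, 0, 1, 0, 1).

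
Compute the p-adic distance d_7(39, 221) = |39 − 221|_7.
d_7(39, 221) = 1/7

Step 1 — x − y = 39 − 221 = -182. Step 2 — v_7(-182) = 1 (factor: -182 = −(7^1 · 26); the sign does not affect v_p). Step 3 — |x − y|_7 = 7^{-1} = 1/7.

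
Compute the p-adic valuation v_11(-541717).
v_11(-541717) = 4

v_11(n) is the largest exponent k such that 11^k divides n. Factor out: -541717 = -11^4 · 37. (Sign doesn't affect v_p.) So v_11(-541717) = 4.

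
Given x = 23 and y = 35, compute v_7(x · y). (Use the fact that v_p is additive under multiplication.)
v_7(805) = 1

v_p(x) = 0 (factor: 23 = 7^0 · 23); v_p(y) = 1 (factor: 35 = 7^1 · 5). Additivity: v_p(xy) = v_p(x) + v_p(y) = 0 + 1 = 1. (Direct check: xy = 805 = 7^1 · (115).)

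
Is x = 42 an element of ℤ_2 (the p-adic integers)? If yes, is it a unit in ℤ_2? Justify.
x ∈ ℤ_2 but not a unit; v_2(x) = 1 > 0

ℤ_2 = {x ∈ ℚ_2 : v_2(x) ≥ 0} and ℤ_2^× = {x ∈ ℤ_2 : v_2(x) = 0}. Here v_2(42) = v_2(num) − v_2(den) = 1; compare against these criteria.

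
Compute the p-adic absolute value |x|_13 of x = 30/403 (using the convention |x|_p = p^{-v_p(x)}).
|30/403|_13 = 13

Step 1 — compute v_13(x) by factoring powers of 13 out of the numerator and denominator: v_13(30/403) = -1. Step 2 — apply |x|_p = p^{-v_p(x)} = 13^{1} = 13.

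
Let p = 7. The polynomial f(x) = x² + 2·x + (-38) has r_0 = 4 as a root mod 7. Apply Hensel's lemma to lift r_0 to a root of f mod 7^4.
r_3 = 613 (mod 2401)

Hensel: r_{i+1} = r_i − f(r_i)·(f′(r_i))^{-1} mod 7^{i+2}, f′(x) = 2x + 2. Iterate:
  r_0 = 4 (mod 7)
  r_1 = 25 (mod 49)
  r_2 = 270 (mod 343)
  r_3 = 613 (mod 2401)
Final: r = 613 satisfies f(r) ≡ 0 mod 7^4.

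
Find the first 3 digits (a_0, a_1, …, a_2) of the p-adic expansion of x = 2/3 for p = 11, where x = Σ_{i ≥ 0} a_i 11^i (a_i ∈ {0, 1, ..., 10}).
(a_0, …, a_2) = (8, 3, 7)

v_11(2/3) = 0 (numerator and denominator both coprime to 11), so x ∈ ℤ_11^×. Compute digits iteratively via a_i = x_i mod 11, x_{i+1} = (x_i − a_i)/11, with x_0 = x:
  x_0 = 2/3;  a_0 = 8;  x_1 = (x_0 − 8)/11 = -2/3
  x_1 = -2/3;  a_1 = 3;  x_2 = (x_1 − 3)/11 = -1/3
  x_2 = -1/3;  a_2 = 7;  x_3 = (x_2 − 7)/11 = -2/3
Digits: (8, 3, 7).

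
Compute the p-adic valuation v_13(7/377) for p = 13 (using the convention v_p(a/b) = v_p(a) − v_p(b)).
v_13(7/377) = -1

Factor powers of 13 from the numerator and denominator of the reduced fraction: 7 = 13^0 · 7 and 377 = 13^1 · 29. Apply v_p(a/b) = v_p(a) − v_p(b): v_13(7/377) = 0 − 1 = -1.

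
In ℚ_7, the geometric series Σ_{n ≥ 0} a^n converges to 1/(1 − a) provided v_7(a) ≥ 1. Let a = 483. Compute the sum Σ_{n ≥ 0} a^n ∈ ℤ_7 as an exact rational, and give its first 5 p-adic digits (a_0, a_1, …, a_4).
Σ a^n = 1/(1 − a) = -1/482;  first 5 digits = (1, 6, 3, 1, 2)

v_7(a) = 1 ≥ 1, so the series converges in ℤ_7 to 1/(1 − a) = 1/(1 − 483) = -1/482. Expand this rational in ℤ_7: compute digits iteratively via d_i = x_i mod 7, x_{i+1} = (x_i − d_i)/7. The first 5 digits are (1, 6, 3, 1, 2).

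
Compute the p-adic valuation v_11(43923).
v_11(43923) = 4

v_11(n) is the largest exponent k such that 11^k divides n. Factor out: 43923 = 11^4 · 3. (Sign doesn't affect v_p.) So v_11(43923) = 4.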